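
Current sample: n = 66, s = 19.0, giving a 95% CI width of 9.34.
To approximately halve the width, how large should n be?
n ≈ 264

CI width ∝ 1/√n
To reduce width by factor 2, need √n to grow by 2 → need 2² = 4 times as many samples.

Current: n = 66, width = 9.34
New: n = 264, width ≈ 4.60

Width reduced by factor of 9.34/4.60 = 2.03.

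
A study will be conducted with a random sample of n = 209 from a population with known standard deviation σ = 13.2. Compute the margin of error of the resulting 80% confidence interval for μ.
Margin of error = 1.17

Margin of error = z* · σ/√n
= 1.282 · 13.2/√209
= 1.282 · 13.2/14.4568
= 1.17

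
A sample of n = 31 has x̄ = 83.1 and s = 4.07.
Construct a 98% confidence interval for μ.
(81.30, 84.90)

t-interval (σ unknown):
df = n - 1 = 30
t* = 2.457 for 98% confidence

Margin of error = t* · s/√n = 2.457 · 4.07/√31 = 1.80

CI: (81.30, 84.90)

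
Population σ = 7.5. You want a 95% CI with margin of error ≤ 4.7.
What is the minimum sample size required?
n ≥ 10

For margin E ≤ 4.7:
n ≥ (z* · σ / E)²
n ≥ (1.960 · 7.5 / 4.7)²
n ≥ 9.78

Minimum n = 10 (rounding up)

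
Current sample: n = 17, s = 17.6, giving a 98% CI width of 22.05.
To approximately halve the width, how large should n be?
n ≈ 68

CI width ∝ 1/√n
To reduce width by factor 2, need √n to grow by 2 → need 2² = 4 times as many samples.

Current: n = 17, width = 22.05
New: n = 68, width ≈ 10.17

Width reduced by factor of 22.05/10.17 = 2.17.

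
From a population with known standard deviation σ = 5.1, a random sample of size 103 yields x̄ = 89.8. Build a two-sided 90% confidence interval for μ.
(88.97, 90.63)

z-interval (σ known):
z* = 1.645 for 90% confidence

Margin of error = z* · σ/√n = 1.645 · 5.1/√103 = 0.83

CI: (89.8 - 0.83, 89.8 + 0.83) = (88.97, 90.63)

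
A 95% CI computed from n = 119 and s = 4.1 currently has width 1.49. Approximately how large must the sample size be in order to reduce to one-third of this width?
n ≈ 1071

CI width ∝ 1/√n
To reduce width by factor 3, need √n to grow by 3 → need 3² = 9 times as many samples.

Current: n = 119, width = 1.49
New: n = 1071, width ≈ 0.49

Width reduced by factor of 1.49/0.49 = 3.04.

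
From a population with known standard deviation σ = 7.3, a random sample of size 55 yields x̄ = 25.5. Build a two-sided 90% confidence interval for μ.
(23.88, 27.12)

z-interval (σ known):
z* = 1.645 for 90% confidence

Margin of error = z* · σ/√n = 1.645 · 7.3/√55 = 1.62

CI: (25.5 - 1.62, 25.5 + 1.62) = (23.88, 27.12)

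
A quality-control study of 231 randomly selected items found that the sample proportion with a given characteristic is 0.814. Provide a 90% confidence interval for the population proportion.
(0.772, 0.856)

Proportion CI:
SE = √(p̂(1-p̂)/n) = √(0.814 · 0.186 / 231) = 0.02560

z* = 1.645
Margin = z* · SE = 1.645 · 0.02560 = 0.0421

CI: 0.814 ± 0.0421 = (0.772, 0.856)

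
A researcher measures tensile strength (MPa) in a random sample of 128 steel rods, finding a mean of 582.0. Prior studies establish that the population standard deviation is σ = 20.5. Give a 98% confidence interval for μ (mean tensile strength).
(577.79, 586.21)

z-interval (σ known):
z* = 2.326 for 98% confidence

Margin of error = z* · σ/√n = 2.326 · 20.5/√128 = 4.21

CI: (582.0 - 4.21, 582.0 + 4.21) = (577.79, 586.21)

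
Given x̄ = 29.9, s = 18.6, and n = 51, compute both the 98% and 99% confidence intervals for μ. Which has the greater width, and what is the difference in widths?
99% CI is wider by 1.43

df = 50
98% CI: t* = 2.403, (23.64, 36.16), width = 2 · t* · s/√n = 12.52
99% CI: t* = 2.678, (22.93, 36.87), width = 2 · t* · s/√n = 13.95

The 99% CI is wider by 13.95 - 12.52 = 1.43.
Higher confidence requires a wider interval.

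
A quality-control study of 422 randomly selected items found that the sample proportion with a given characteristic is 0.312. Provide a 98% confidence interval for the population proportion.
(0.260, 0.364)

Proportion CI:
SE = √(p̂(1-p̂)/n) = √(0.312 · 0.688 / 422) = 0.02255

z* = 2.326
Margin = z* · SE = 2.326 · 0.02255 = 0.0525

CI: 0.312 ± 0.0525 = (0.260, 0.364)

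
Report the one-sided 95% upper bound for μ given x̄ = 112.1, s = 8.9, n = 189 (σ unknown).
μ ≤ 113.17

Upper bound (one-sided):
t* = 1.653 (one-sided for 95%)
Upper bound = x̄ + t* · s/√n = 112.1 + 1.653 · 8.9/√189 = 113.17

We are 95% confident that μ ≤ 113.17.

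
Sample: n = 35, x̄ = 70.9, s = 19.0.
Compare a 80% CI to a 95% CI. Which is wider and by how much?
95% CI is wider by 4.65

df = 34
80% CI: t* = 1.307, (66.70, 75.10), width = 2 · t* · s/√n = 8.40
95% CI: t* = 2.032, (64.37, 77.43), width = 2 · t* · s/√n = 13.05

The 95% CI is wider by 13.05 - 8.40 = 4.65.
Higher confidence requires a wider interval.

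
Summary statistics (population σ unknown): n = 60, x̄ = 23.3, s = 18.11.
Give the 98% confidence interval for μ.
(17.71, 28.89)

t-interval (σ unknown):
df = n - 1 = 59
t* = 2.391 for 98% confidence

Margin of error = t* · s/√n = 2.391 · 18.11/√60 = 5.59

CI: (17.71, 28.89)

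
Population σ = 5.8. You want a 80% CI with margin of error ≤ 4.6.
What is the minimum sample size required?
n ≥ 3

For margin E ≤ 4.6:
n ≥ (z* · σ / E)²
n ≥ (1.282 · 5.8 / 4.6)²
n ≥ 2.61

Minimum n = 3 (rounding up)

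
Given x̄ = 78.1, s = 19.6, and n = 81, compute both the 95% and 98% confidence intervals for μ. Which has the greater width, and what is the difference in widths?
98% CI is wider by 1.67

df = 80
95% CI: t* = 1.990, (73.77, 82.43), width = 2 · t* · s/√n = 8.67
98% CI: t* = 2.374, (72.93, 83.27), width = 2 · t* · s/√n = 10.34

The 98% CI is wider by 10.34 - 8.67 = 1.67.
Higher confidence requires a wider interval.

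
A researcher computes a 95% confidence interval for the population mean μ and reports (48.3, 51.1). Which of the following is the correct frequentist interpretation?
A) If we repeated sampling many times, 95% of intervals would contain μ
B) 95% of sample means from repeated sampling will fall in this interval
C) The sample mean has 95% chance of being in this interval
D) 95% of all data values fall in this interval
A

A) Correct — this is the frequentist long-run coverage interpretation.
B) Wrong — coverage applies to intervals containing μ, not to future x̄ values.
C) Wrong — x̄ is observed and sits in the interval by construction.
D) Wrong — a CI is about the parameter μ, not individual data values.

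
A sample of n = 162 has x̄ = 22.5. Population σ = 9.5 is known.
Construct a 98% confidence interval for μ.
(20.76, 24.24)

z-interval (σ known):
z* = 2.326 for 98% confidence

Margin of error = z* · σ/√n = 2.326 · 9.5/√162 = 1.74

CI: (22.5 - 1.74, 22.5 + 1.74) = (20.76, 24.24)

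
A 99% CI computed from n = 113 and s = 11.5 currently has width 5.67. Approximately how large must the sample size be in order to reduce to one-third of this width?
n ≈ 1017

CI width ∝ 1/√n
To reduce width by factor 3, need √n to grow by 3 → need 3² = 9 times as many samples.

Current: n = 113, width = 5.67
New: n = 1017, width ≈ 1.86

Width reduced by factor of 5.67/1.86 = 3.05.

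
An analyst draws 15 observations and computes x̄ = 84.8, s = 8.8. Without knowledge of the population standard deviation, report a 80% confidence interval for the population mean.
(81.74, 87.86)

t-interval (σ unknown):
df = n - 1 = 14
t* = 1.345 for 80% confidence

Margin of error = t* · s/√n = 1.345 · 8.8/√15 = 3.06

CI: (81.74, 87.86)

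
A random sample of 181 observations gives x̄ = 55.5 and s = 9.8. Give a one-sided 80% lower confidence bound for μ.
μ ≥ 54.89

Lower bound (one-sided):
t* = 0.844 (one-sided for 80%)
Lower bound = x̄ - t* · s/√n = 55.5 - 0.844 · 9.8/√181 = 54.89

We are 80% confident that μ ≥ 54.89.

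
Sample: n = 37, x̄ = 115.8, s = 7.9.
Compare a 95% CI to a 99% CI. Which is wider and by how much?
99% CI is wider by 1.79

df = 36
95% CI: t* = 2.028, (113.17, 118.43), width = 2 · t* · s/√n = 5.27
99% CI: t* = 2.719, (112.27, 119.33), width = 2 · t* · s/√n = 7.06

The 99% CI is wider by 7.06 - 5.27 = 1.79.
Higher confidence requires a wider interval.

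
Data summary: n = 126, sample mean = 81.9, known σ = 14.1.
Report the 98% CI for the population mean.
(78.98, 84.82)

z-interval (σ known):
z* = 2.326 for 98% confidence

Margin of error = z* · σ/√n = 2.326 · 14.1/√126 = 2.92

CI: (81.9 - 2.92, 81.9 + 2.92) = (78.98, 84.82)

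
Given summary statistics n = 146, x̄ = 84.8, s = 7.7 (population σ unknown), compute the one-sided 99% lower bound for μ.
μ ≥ 83.30

Lower bound (one-sided):
t* = 2.352 (one-sided for 99%)
Lower bound = x̄ - t* · s/√n = 84.8 - 2.352 · 7.7/√146 = 83.30

We are 99% confident that μ ≥ 83.30.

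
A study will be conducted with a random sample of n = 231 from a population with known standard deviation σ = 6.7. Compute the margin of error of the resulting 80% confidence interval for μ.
Margin of error = 0.57

Margin of error = z* · σ/√n
= 1.282 · 6.7/√231
= 1.282 · 6.7/15.1987
= 0.57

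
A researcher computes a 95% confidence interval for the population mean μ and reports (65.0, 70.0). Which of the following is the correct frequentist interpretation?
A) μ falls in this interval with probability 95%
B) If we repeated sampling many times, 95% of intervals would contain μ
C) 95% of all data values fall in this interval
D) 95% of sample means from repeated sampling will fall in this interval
B

A) Wrong — μ is fixed; the randomness lives in the interval, not in μ.
B) Correct — this is the frequentist long-run coverage interpretation.
C) Wrong — a CI is about the parameter μ, not individual data values.
D) Wrong — coverage applies to intervals containing μ, not to future x̄ values.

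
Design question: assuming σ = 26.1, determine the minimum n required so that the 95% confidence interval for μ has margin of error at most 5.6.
n ≥ 84

For margin E ≤ 5.6:
n ≥ (z* · σ / E)²
n ≥ (1.960 · 26.1 / 5.6)²
n ≥ 83.45

Minimum n = 84 (rounding up)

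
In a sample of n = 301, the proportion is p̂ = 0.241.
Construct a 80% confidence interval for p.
(0.209, 0.273)

Proportion CI:
SE = √(p̂(1-p̂)/n) = √(0.241 · 0.759 / 301) = 0.02465

z* = 1.282
Margin = z* · SE = 1.282 · 0.02465 = 0.0316

CI: 0.241 ± 0.0316 = (0.209, 0.273)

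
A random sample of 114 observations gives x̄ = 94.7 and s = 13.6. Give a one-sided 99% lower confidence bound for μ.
μ ≥ 91.69

Lower bound (one-sided):
t* = 2.360 (one-sided for 99%)
Lower bound = x̄ - t* · s/√n = 94.7 - 2.360 · 13.6/√114 = 91.69

We are 99% confident that μ ≥ 91.69.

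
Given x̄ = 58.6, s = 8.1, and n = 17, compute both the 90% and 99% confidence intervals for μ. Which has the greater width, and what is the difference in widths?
99% CI is wider by 4.62

df = 16
90% CI: t* = 1.746, (55.17, 62.03), width = 2 · t* · s/√n = 6.86
99% CI: t* = 2.921, (52.86, 64.34), width = 2 · t* · s/√n = 11.48

The 99% CI is wider by 11.48 - 6.86 = 4.62.
Higher confidence requires a wider interval.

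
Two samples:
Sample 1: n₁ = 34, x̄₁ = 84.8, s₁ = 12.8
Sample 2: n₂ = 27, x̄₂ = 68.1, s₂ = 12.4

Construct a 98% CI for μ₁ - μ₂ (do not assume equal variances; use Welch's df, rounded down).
(8.93, 24.47)

Difference: x̄₁ - x̄₂ = 16.70
SE = √(s₁²/n₁ + s₂²/n₂) = √(12.8²/34 + 12.4²/27) = 3.2425
df = 56.66 → 56 (Welch–Satterthwaite, rounded down)
t* = 2.395

CI: 16.70 ± 2.395 · 3.2425 = 16.70 ± 7.77 = (8.93, 24.47)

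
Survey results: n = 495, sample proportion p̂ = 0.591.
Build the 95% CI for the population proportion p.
(0.548, 0.634)

Proportion CI:
SE = √(p̂(1-p̂)/n) = √(0.591 · 0.409 / 495) = 0.02210

z* = 1.960
Margin = z* · SE = 1.960 · 0.02210 = 0.0433

CI: 0.591 ± 0.0433 = (0.548, 0.634)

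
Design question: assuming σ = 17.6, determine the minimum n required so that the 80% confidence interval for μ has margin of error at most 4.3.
n ≥ 28

For margin E ≤ 4.3:
n ≥ (z* · σ / E)²
n ≥ (1.282 · 17.6 / 4.3)²
n ≥ 27.53

Minimum n = 28 (rounding up)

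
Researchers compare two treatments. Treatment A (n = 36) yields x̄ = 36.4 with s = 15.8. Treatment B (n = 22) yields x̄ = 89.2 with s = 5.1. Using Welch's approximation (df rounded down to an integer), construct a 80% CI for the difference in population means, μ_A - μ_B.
(-56.51, -49.09)

Difference: x̄₁ - x̄₂ = -52.80
SE = √(s₁²/n₁ + s₂²/n₂) = √(15.8²/36 + 5.1²/22) = 2.8490
df = 45.74 → 45 (Welch–Satterthwaite, rounded down)
t* = 1.301

CI: -52.80 ± 1.301 · 2.8490 = -52.80 ± 3.71 = (-56.51, -49.09)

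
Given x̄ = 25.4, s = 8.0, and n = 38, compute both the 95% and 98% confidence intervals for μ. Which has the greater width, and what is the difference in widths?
98% CI is wider by 1.05

df = 37
95% CI: t* = 2.026, (22.77, 28.03), width = 2 · t* · s/√n = 5.26
98% CI: t* = 2.431, (22.25, 28.55), width = 2 · t* · s/√n = 6.31

The 98% CI is wider by 6.31 - 5.26 = 1.05.
Higher confidence requires a wider interval.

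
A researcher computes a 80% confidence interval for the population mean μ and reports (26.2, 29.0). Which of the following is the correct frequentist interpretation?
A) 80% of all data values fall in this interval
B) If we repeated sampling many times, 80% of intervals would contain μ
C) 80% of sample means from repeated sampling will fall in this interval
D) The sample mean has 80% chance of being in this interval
B

A) Wrong — a CI is about the parameter μ, not individual data values.
B) Correct — this is the frequentist long-run coverage interpretation.
C) Wrong — coverage applies to intervals containing μ, not to future x̄ values.
D) Wrong — x̄ is observed and sits in the interval by construction.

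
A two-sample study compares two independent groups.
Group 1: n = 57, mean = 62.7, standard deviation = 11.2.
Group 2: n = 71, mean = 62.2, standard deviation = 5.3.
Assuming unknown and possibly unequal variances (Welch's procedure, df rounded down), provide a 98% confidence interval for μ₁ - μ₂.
(-3.33, 4.33)

Difference: x̄₁ - x̄₂ = 0.50
SE = √(s₁²/n₁ + s₂²/n₂) = √(11.2²/57 + 5.3²/71) = 1.6113
df = 75.98 → 75 (Welch–Satterthwaite, rounded down)
t* = 2.377

CI: 0.50 ± 2.377 · 1.6113 = 0.50 ± 3.83 = (-3.33, 4.33)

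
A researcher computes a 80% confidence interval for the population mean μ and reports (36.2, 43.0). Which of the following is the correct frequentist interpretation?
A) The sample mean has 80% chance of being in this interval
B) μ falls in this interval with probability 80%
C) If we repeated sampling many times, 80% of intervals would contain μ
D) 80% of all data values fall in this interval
C

A) Wrong — x̄ is observed and sits in the interval by construction.
B) Wrong — μ is fixed; the randomness lives in the interval, not in μ.
C) Correct — this is the frequentist long-run coverage interpretation.
D) Wrong — a CI is about the parameter μ, not individual data values.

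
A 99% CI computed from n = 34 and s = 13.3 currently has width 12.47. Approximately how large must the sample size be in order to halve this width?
n ≈ 136

CI width ∝ 1/√n
To reduce width by factor 2, need √n to grow by 2 → need 2² = 4 times as many samples.

Current: n = 34, width = 12.47
New: n = 136, width ≈ 5.96

Width reduced by factor of 12.47/5.96 = 2.09.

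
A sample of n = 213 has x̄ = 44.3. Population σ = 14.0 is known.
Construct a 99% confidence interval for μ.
(41.83, 46.77)

z-interval (σ known):
z* = 2.576 for 99% confidence

Margin of error = z* · σ/√n = 2.576 · 14.0/√213 = 2.47

CI: (44.3 - 2.47, 44.3 + 2.47) = (41.83, 46.77)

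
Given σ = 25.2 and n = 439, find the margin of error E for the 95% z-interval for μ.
Margin of error = 2.36

Margin of error = z* · σ/√n
= 1.960 · 25.2/√439
= 1.960 · 25.2/20.9523
= 2.36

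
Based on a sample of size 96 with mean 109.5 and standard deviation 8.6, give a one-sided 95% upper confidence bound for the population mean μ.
μ ≤ 110.96

Upper bound (one-sided):
t* = 1.661 (one-sided for 95%)
Upper bound = x̄ + t* · s/√n = 109.5 + 1.661 · 8.6/√96 = 110.96

We are 95% confident that μ ≤ 110.96.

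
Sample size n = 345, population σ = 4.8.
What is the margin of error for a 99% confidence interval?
Margin of error = 0.67

Margin of error = z* · σ/√n
= 2.576 · 4.8/√345
= 2.576 · 4.8/18.5742
= 0.67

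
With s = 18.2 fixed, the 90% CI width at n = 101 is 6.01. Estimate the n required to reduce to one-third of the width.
n ≈ 909

CI width ∝ 1/√n
To reduce width by factor 3, need √n to grow by 3 → need 3² = 9 times as many samples.

Current: n = 101, width = 6.01
New: n = 909, width ≈ 1.99

Width reduced by factor of 6.01/1.99 = 3.02.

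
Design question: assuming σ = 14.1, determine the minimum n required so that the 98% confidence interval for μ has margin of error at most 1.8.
n ≥ 332

For margin E ≤ 1.8:
n ≥ (z* · σ / E)²
n ≥ (2.326 · 14.1 / 1.8)²
n ≥ 331.98

Minimum n = 332 (rounding up)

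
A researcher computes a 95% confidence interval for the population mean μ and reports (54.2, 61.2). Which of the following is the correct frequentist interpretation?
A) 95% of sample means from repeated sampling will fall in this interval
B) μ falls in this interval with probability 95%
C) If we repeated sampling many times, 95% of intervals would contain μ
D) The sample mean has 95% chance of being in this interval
C

A) Wrong — coverage applies to intervals containing μ, not to future x̄ values.
B) Wrong — μ is fixed; the randomness lives in the interval, not in μ.
C) Correct — this is the frequentist long-run coverage interpretation.
D) Wrong — x̄ is observed and sits in the interval by construction.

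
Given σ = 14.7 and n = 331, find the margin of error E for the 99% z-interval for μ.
Margin of error = 2.08

Margin of error = z* · σ/√n
= 2.576 · 14.7/√331
= 2.576 · 14.7/18.1934
= 2.08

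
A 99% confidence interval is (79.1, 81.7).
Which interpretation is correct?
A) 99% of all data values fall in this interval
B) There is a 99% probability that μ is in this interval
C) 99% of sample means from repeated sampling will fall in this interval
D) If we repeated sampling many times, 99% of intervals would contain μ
D

A) Wrong — a CI is about the parameter μ, not individual data values.
B) Wrong — μ is fixed; the randomness lives in the interval, not in μ.
C) Wrong — coverage applies to intervals containing μ, not to future x̄ values.
D) Correct — this is the frequentist long-run coverage interpretation.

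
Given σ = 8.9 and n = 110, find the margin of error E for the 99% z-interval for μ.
Margin of error = 2.19

Margin of error = z* · σ/√n
= 2.576 · 8.9/√110
= 2.576 · 8.9/10.4881
= 2.19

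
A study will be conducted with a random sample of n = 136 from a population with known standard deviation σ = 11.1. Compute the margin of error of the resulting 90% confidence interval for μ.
Margin of error = 1.57

Margin of error = z* · σ/√n
= 1.645 · 11.1/√136
= 1.645 · 11.1/11.6619
= 1.57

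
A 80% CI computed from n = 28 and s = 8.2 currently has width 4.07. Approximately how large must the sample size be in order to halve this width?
n ≈ 112

CI width ∝ 1/√n
To reduce width by factor 2, need √n to grow by 2 → need 2² = 4 times as many samples.

Current: n = 28, width = 4.07
New: n = 112, width ≈ 2.00

Width reduced by factor of 4.07/2.00 = 2.04.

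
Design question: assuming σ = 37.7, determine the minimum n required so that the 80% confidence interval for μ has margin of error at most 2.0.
n ≥ 584

For margin E ≤ 2.0:
n ≥ (z* · σ / E)²
n ≥ (1.282 · 37.7 / 2.0)²
n ≥ 583.98

Minimum n = 584 (rounding up)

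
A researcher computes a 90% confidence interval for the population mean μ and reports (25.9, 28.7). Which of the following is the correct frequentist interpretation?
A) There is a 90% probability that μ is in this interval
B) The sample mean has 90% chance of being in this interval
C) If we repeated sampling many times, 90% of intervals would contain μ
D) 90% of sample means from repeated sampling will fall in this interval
C

A) Wrong — μ is fixed; the randomness lives in the interval, not in μ.
B) Wrong — x̄ is observed and sits in the interval by construction.
C) Correct — this is the frequentist long-run coverage interpretation.
D) Wrong — coverage applies to intervals containing μ, not to future x̄ values.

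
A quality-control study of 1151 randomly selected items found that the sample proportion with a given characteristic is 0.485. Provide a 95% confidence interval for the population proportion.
(0.456, 0.514)

Proportion CI:
SE = √(p̂(1-p̂)/n) = √(0.485 · 0.515 / 1151) = 0.01473

z* = 1.960
Margin = z* · SE = 1.960 · 0.01473 = 0.0289

CI: 0.485 ± 0.0289 = (0.456, 0.514)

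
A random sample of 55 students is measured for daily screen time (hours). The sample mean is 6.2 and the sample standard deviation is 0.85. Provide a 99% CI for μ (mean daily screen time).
(5.89, 6.51)

t-interval (σ unknown):
df = n - 1 = 54
t* = 2.670 for 99% confidence

Margin of error = t* · s/√n = 2.670 · 0.85/√55 = 0.31

CI: (5.89, 6.51)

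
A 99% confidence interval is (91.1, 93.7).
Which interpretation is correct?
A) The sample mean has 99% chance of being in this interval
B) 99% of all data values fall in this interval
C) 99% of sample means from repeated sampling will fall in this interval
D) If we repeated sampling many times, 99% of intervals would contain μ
D

A) Wrong — x̄ is observed and sits in the interval by construction.
B) Wrong — a CI is about the parameter μ, not individual data values.
C) Wrong — coverage applies to intervals containing μ, not to future x̄ values.
D) Correct — this is the frequentist long-run coverage interpretation.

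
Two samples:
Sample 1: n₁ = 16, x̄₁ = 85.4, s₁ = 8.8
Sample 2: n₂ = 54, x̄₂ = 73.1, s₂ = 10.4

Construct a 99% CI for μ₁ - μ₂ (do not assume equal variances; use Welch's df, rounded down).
(5.07, 19.53)

Difference: x̄₁ - x̄₂ = 12.30
SE = √(s₁²/n₁ + s₂²/n₂) = √(8.8²/16 + 10.4²/54) = 2.6159
df = 28.60 → 28 (Welch–Satterthwaite, rounded down)
t* = 2.763

CI: 12.30 ± 2.763 · 2.6159 = 12.30 ± 7.23 = (5.07, 19.53)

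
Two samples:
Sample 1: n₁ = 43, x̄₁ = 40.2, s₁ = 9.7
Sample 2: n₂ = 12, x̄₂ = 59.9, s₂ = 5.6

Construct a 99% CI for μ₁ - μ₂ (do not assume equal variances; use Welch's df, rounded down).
(-25.71, -13.69)

Difference: x̄₁ - x̄₂ = -19.70
SE = √(s₁²/n₁ + s₂²/n₂) = √(9.7²/43 + 5.6²/12) = 2.1912
df = 31.37 → 31 (Welch–Satterthwaite, rounded down)
t* = 2.744

CI: -19.70 ± 2.744 · 2.1912 = -19.70 ± 6.01 = (-25.71, -13.69)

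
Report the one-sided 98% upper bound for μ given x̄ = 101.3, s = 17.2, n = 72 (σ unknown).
μ ≤ 105.54

Upper bound (one-sided):
t* = 2.092 (one-sided for 98%)
Upper bound = x̄ + t* · s/√n = 101.3 + 2.092 · 17.2/√72 = 105.54

We are 98% confident that μ ≤ 105.54.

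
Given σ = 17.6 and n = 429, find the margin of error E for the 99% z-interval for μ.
Margin of error = 2.19

Margin of error = z* · σ/√n
= 2.576 · 17.6/√429
= 2.576 · 17.6/20.7123
= 2.19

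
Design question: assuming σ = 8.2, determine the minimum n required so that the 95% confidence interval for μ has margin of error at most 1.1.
n ≥ 214

For margin E ≤ 1.1:
n ≥ (z* · σ / E)²
n ≥ (1.960 · 8.2 / 1.1)²
n ≥ 213.48

Minimum n = 214 (rounding up)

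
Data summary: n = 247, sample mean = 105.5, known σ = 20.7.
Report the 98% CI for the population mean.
(102.44, 108.56)

z-interval (σ known):
z* = 2.326 for 98% confidence

Margin of error = z* · σ/√n = 2.326 · 20.7/√247 = 3.06

CI: (105.5 - 3.06, 105.5 + 3.06) = (102.44, 108.56)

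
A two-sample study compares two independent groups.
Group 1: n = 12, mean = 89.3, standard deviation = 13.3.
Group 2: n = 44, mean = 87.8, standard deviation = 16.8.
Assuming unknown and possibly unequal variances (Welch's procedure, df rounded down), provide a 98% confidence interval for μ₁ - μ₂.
(-10.08, 13.08)

Difference: x̄₁ - x̄₂ = 1.50
SE = √(s₁²/n₁ + s₂²/n₂) = √(13.3²/12 + 16.8²/44) = 4.5995
df = 21.61 → 21 (Welch–Satterthwaite, rounded down)
t* = 2.518

CI: 1.50 ± 2.518 · 4.5995 = 1.50 ± 11.58 = (-10.08, 13.08)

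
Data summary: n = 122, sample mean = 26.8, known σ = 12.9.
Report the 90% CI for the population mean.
(24.88, 28.72)

z-interval (σ known):
z* = 1.645 for 90% confidence

Margin of error = z* · σ/√n = 1.645 · 12.9/√122 = 1.92

CI: (26.8 - 1.92, 26.8 + 1.92) = (24.88, 28.72)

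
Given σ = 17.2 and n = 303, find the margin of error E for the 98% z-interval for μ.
Margin of error = 2.30

Margin of error = z* · σ/√n
= 2.326 · 17.2/√303
= 2.326 · 17.2/17.4069
= 2.30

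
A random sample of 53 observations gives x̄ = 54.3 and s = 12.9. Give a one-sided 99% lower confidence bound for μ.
μ ≥ 50.05

Lower bound (one-sided):
t* = 2.400 (one-sided for 99%)
Lower bound = x̄ - t* · s/√n = 54.3 - 2.400 · 12.9/√53 = 50.05

We are 99% confident that μ ≥ 50.05.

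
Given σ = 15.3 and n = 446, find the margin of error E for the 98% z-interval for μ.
Margin of error = 1.69

Margin of error = z* · σ/√n
= 2.326 · 15.3/√446
= 2.326 · 15.3/21.1187
= 1.69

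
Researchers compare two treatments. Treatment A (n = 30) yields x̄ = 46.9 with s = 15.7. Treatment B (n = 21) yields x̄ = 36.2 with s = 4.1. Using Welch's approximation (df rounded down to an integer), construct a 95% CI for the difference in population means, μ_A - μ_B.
(4.60, 16.80)

Difference: x̄₁ - x̄₂ = 10.70
SE = √(s₁²/n₁ + s₂²/n₂) = √(15.7²/30 + 4.1²/21) = 3.0028
df = 34.45 → 34 (Welch–Satterthwaite, rounded down)
t* = 2.032

CI: 10.70 ± 2.032 · 3.0028 = 10.70 ± 6.10 = (4.60, 16.80)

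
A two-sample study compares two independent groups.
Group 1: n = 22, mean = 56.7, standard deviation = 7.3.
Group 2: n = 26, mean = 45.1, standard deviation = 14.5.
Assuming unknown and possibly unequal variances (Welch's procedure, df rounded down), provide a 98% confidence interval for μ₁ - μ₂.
(3.73, 19.47)

Difference: x̄₁ - x̄₂ = 11.60
SE = √(s₁²/n₁ + s₂²/n₂) = √(7.3²/22 + 14.5²/26) = 3.2417
df = 38.15 → 38 (Welch–Satterthwaite, rounded down)
t* = 2.429

CI: 11.60 ± 2.429 · 3.2417 = 11.60 ± 7.87 = (3.73, 19.47)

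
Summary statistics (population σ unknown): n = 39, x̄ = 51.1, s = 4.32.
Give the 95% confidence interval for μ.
(49.70, 52.50)

t-interval (σ unknown):
df = n - 1 = 38
t* = 2.024 for 95% confidence

Margin of error = t* · s/√n = 2.024 · 4.32/√39 = 1.40

CI: (49.70, 52.50)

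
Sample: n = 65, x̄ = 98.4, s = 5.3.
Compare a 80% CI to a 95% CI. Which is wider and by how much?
95% CI is wider by 0.93

df = 64
80% CI: t* = 1.295, (97.55, 99.25), width = 2 · t* · s/√n = 1.70
95% CI: t* = 1.998, (97.09, 99.71), width = 2 · t* · s/√n = 2.63

The 95% CI is wider by 2.63 - 1.70 = 0.93.
Higher confidence requires a wider interval.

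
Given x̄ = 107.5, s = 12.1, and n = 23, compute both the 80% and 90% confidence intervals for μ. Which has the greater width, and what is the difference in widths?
90% CI is wider by 1.99

df = 22
80% CI: t* = 1.321, (104.17, 110.83), width = 2 · t* · s/√n = 6.67
90% CI: t* = 1.717, (103.17, 111.83), width = 2 · t* · s/√n = 8.66

The 90% CI is wider by 8.66 - 6.67 = 1.99.
Higher confidence requires a wider interval.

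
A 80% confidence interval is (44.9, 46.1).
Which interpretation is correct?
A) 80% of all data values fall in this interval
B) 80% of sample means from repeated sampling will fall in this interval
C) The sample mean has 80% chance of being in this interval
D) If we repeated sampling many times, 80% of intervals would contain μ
D

A) Wrong — a CI is about the parameter μ, not individual data values.
B) Wrong — coverage applies to intervals containing μ, not to future x̄ values.
C) Wrong — x̄ is observed and sits in the interval by construction.
D) Correct — this is the frequentist long-run coverage interpretation.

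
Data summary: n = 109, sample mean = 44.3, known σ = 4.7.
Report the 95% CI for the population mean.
(43.42, 45.18)

z-interval (σ known):
z* = 1.960 for 95% confidence

Margin of error = z* · σ/√n = 1.960 · 4.7/√109 = 0.88

CI: (44.3 - 0.88, 44.3 + 0.88) = (43.42, 45.18)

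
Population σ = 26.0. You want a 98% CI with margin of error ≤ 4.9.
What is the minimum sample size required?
n ≥ 153

For margin E ≤ 4.9:
n ≥ (z* · σ / E)²
n ≥ (2.326 · 26.0 / 4.9)²
n ≥ 152.33

Minimum n = 153 (rounding up)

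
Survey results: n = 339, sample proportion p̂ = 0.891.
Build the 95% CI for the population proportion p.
(0.858, 0.924)

Proportion CI:
SE = √(p̂(1-p̂)/n) = √(0.891 · 0.109 / 339) = 0.01693

z* = 1.960
Margin = z* · SE = 1.960 · 0.01693 = 0.0332

CI: 0.891 ± 0.0332 = (0.858, 0.924)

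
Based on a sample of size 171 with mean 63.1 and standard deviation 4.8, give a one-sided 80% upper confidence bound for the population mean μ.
μ ≤ 63.41

Upper bound (one-sided):
t* = 0.844 (one-sided for 80%)
Upper bound = x̄ + t* · s/√n = 63.1 + 0.844 · 4.8/√171 = 63.41

We are 80% confident that μ ≤ 63.41.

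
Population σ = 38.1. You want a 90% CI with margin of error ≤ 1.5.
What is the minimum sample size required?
n ≥ 1746

For margin E ≤ 1.5:
n ≥ (z* · σ / E)²
n ≥ (1.645 · 38.1 / 1.5)²
n ≥ 1745.82

Minimum n = 1746 (rounding up)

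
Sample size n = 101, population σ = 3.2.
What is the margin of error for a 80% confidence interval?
Margin of error = 0.41

Margin of error = z* · σ/√n
= 1.282 · 3.2/√101
= 1.282 · 3.2/10.0499
= 0.41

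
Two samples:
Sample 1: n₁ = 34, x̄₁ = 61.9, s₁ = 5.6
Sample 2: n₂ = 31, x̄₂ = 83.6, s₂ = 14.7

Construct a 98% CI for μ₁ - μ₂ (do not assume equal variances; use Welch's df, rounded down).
(-28.53, -14.87)

Difference: x̄₁ - x̄₂ = -21.70
SE = √(s₁²/n₁ + s₂²/n₂) = √(5.6²/34 + 14.7²/31) = 2.8094
df = 37.86 → 37 (Welch–Satterthwaite, rounded down)
t* = 2.431

CI: -21.70 ± 2.431 · 2.8094 = -21.70 ± 6.83 = (-28.53, -14.87)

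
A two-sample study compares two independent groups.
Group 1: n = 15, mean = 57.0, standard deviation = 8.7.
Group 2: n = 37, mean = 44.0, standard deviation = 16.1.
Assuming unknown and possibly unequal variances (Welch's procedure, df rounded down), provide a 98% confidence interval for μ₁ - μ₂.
(4.63, 21.37)

Difference: x̄₁ - x̄₂ = 13.00
SE = √(s₁²/n₁ + s₂²/n₂) = √(8.7²/15 + 16.1²/37) = 3.4716
df = 45.64 → 45 (Welch–Satterthwaite, rounded down)
t* = 2.412

CI: 13.00 ± 2.412 · 3.4716 = 13.00 ± 8.37 = (4.63, 21.37)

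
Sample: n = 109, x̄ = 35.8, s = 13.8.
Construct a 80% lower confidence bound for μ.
μ ≥ 34.68

Lower bound (one-sided):
t* = 0.845 (one-sided for 80%)
Lower bound = x̄ - t* · s/√n = 35.8 - 0.845 · 13.8/√109 = 34.68

We are 80% confident that μ ≥ 34.68.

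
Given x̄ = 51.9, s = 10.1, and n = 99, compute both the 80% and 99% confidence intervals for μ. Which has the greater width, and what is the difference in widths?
99% CI is wider by 2.71

df = 98
80% CI: t* = 1.290, (50.59, 53.21), width = 2 · t* · s/√n = 2.62
99% CI: t* = 2.627, (49.23, 54.57), width = 2 · t* · s/√n = 5.33

The 99% CI is wider by 5.33 - 2.62 = 2.71.
Higher confidence requires a wider interval.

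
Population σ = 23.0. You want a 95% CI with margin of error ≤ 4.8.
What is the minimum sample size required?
n ≥ 89

For margin E ≤ 4.8:
n ≥ (z* · σ / E)²
n ≥ (1.960 · 23.0 / 4.8)²
n ≥ 88.20

Minimum n = 89 (rounding up)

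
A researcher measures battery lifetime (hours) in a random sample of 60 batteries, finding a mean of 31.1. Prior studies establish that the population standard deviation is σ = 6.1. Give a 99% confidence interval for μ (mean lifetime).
(29.07, 33.13)

z-interval (σ known):
z* = 2.576 for 99% confidence

Margin of error = z* · σ/√n = 2.576 · 6.1/√60 = 2.03

CI: (31.1 - 2.03, 31.1 + 2.03) = (29.07, 33.13)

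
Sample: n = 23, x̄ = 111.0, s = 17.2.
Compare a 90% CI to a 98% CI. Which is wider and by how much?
98% CI is wider by 5.67

df = 22
90% CI: t* = 1.717, (104.84, 117.16), width = 2 · t* · s/√n = 12.32
98% CI: t* = 2.508, (102.01, 119.99), width = 2 · t* · s/√n = 17.99

The 98% CI is wider by 17.99 - 12.32 = 5.67.
Higher confidence requires a wider interval.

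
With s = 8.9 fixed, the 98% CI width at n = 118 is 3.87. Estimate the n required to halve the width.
n ≈ 472

CI width ∝ 1/√n
To reduce width by factor 2, need √n to grow by 2 → need 2² = 4 times as many samples.

Current: n = 118, width = 3.87
New: n = 472, width ≈ 1.91

Width reduced by factor of 3.87/1.91 = 2.03.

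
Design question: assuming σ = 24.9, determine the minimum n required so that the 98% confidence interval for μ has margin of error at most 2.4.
n ≥ 583

For margin E ≤ 2.4:
n ≥ (z* · σ / E)²
n ≥ (2.326 · 24.9 / 2.4)²
n ≥ 582.37

Minimum n = 583 (rounding up)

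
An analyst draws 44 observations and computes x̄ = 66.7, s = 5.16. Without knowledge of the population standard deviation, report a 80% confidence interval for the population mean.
(65.69, 67.71)

t-interval (σ unknown):
df = n - 1 = 43
t* = 1.302 for 80% confidence

Margin of error = t* · s/√n = 1.302 · 5.16/√44 = 1.01

CI: (65.69, 67.71)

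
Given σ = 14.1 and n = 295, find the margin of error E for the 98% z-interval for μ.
Margin of error = 1.91

Margin of error = z* · σ/√n
= 2.326 · 14.1/√295
= 2.326 · 14.1/17.1756
= 1.91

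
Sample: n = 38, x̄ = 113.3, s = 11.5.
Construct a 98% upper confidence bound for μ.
μ ≤ 117.27

Upper bound (one-sided):
t* = 2.129 (one-sided for 98%)
Upper bound = x̄ + t* · s/√n = 113.3 + 2.129 · 11.5/√38 = 117.27

We are 98% confident that μ ≤ 117.27.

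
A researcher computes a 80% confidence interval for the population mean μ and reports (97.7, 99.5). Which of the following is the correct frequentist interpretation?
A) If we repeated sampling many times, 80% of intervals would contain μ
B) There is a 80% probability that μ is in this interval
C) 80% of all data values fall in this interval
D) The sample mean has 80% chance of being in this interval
A

A) Correct — this is the frequentist long-run coverage interpretation.
B) Wrong — μ is fixed; the randomness lives in the interval, not in μ.
C) Wrong — a CI is about the parameter μ, not individual data values.
D) Wrong — x̄ is observed and sits in the interval by construction.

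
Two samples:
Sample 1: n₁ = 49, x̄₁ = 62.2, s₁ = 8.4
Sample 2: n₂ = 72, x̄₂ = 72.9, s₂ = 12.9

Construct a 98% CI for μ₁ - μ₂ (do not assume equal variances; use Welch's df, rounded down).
(-15.27, -6.13)

Difference: x̄₁ - x̄₂ = -10.70
SE = √(s₁²/n₁ + s₂²/n₂) = √(8.4²/49 + 12.9²/72) = 1.9368
df = 118.81 → 118 (Welch–Satterthwaite, rounded down)
t* = 2.358

CI: -10.70 ± 2.358 · 1.9368 = -10.70 ± 4.57 = (-15.27, -6.13)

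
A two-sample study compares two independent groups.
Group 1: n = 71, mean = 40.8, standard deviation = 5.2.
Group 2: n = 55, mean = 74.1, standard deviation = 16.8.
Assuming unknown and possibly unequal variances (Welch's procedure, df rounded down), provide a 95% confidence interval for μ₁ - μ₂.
(-37.99, -28.61)

Difference: x̄₁ - x̄₂ = -33.30
SE = √(s₁²/n₁ + s₂²/n₂) = √(5.2²/71 + 16.8²/55) = 2.3479
df = 62.05 → 62 (Welch–Satterthwaite, rounded down)
t* = 1.999

CI: -33.30 ± 1.999 · 2.3479 = -33.30 ± 4.69 = (-37.99, -28.61)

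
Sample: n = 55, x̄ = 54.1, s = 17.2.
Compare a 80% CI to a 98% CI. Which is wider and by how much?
98% CI is wider by 5.10

df = 54
80% CI: t* = 1.297, (51.09, 57.11), width = 2 · t* · s/√n = 6.02
98% CI: t* = 2.397, (48.54, 59.66), width = 2 · t* · s/√n = 11.12

The 98% CI is wider by 11.12 - 6.02 = 5.10.
Higher confidence requires a wider interval.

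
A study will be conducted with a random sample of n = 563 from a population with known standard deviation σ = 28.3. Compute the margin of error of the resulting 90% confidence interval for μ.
Margin of error = 1.96

Margin of error = z* · σ/√n
= 1.645 · 28.3/√563
= 1.645 · 28.3/23.7276
= 1.96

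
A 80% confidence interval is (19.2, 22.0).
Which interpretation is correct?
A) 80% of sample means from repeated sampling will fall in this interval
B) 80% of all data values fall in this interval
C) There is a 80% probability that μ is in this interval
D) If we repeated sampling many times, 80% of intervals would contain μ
D

A) Wrong — coverage applies to intervals containing μ, not to future x̄ values.
B) Wrong — a CI is about the parameter μ, not individual data values.
C) Wrong — μ is fixed; the randomness lives in the interval, not in μ.
D) Correct — this is the frequentist long-run coverage interpretation.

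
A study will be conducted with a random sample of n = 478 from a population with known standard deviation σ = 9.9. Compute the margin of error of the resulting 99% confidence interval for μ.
Margin of error = 1.17

Margin of error = z* · σ/√n
= 2.576 · 9.9/√478
= 2.576 · 9.9/21.8632
= 1.17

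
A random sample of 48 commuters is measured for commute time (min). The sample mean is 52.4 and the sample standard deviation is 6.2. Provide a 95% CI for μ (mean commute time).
(50.60, 54.20)

t-interval (σ unknown):
df = n - 1 = 47
t* = 2.012 for 95% confidence

Margin of error = t* · s/√n = 2.012 · 6.2/√48 = 1.80

CI: (50.60, 54.20)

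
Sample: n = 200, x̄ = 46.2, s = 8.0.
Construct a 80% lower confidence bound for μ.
μ ≥ 45.72

Lower bound (one-sided):
t* = 0.843 (one-sided for 80%)
Lower bound = x̄ - t* · s/√n = 46.2 - 0.843 · 8.0/√200 = 45.72

We are 80% confident that μ ≥ 45.72.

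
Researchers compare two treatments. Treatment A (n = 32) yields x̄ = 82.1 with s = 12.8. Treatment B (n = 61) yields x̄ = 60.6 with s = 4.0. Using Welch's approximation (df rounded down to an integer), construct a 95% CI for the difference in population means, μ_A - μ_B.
(16.79, 26.21)

Difference: x̄₁ - x̄₂ = 21.50
SE = √(s₁²/n₁ + s₂²/n₂) = √(12.8²/32 + 4.0²/61) = 2.3200
df = 34.21 → 34 (Welch–Satterthwaite, rounded down)
t* = 2.032

CI: 21.50 ± 2.032 · 2.3200 = 21.50 ± 4.71 = (16.79, 26.21)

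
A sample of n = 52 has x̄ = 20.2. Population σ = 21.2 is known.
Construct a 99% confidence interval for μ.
(12.63, 27.77)

z-interval (σ known):
z* = 2.576 for 99% confidence

Margin of error = z* · σ/√n = 2.576 · 21.2/√52 = 7.57

CI: (20.2 - 7.57, 20.2 + 7.57) = (12.63, 27.77)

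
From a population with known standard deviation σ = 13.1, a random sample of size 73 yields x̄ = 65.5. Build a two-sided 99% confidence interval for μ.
(61.55, 69.45)

z-interval (σ known):
z* = 2.576 for 99% confidence

Margin of error = z* · σ/√n = 2.576 · 13.1/√73 = 3.95

CI: (65.5 - 3.95, 65.5 + 3.95) = (61.55, 69.45)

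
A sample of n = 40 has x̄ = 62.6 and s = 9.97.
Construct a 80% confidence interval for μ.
(60.54, 64.66)

t-interval (σ unknown):
df = n - 1 = 39
t* = 1.304 for 80% confidence

Margin of error = t* · s/√n = 1.304 · 9.97/√40 = 2.06

CI: (60.54, 64.66)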